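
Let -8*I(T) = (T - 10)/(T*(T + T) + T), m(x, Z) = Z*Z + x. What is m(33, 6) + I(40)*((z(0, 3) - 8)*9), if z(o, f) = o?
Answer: 829/12 ≈ 69.083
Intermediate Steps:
m(x, Z) = x + Z² (m(x, Z) = Z² + x = x + Z²)
I(T) = -(-10 + T)/(8*(T + 2*T²)) (I(T) = -(T - 10)/(8*(T*(T + T) + T)) = -(-10 + T)/(8*(T*(2*T) + T)) = -(-10 + T)/(8*(2*T² + T)) = -(-10 + T)/(8*(T + 2*T²)))
m(33, 6) + I(40)*((z(0, 3) - 8)*9) = (33 + 6²) + ((⅛)*(10 - 1*40)/(40*(1 + 2*40)))*((0 - 8)*9) = (33 + 36) + ((⅛)*(1/40)*(10 - 40)/(1 + 80))*(-8*9) = 69 + ((⅛)*(1/40)*(-30)/81)*(-72) = 69 + ((⅛)*(1/40)*(1/81)*(-30))*(-72) = 69 - 1/864*(-72) = 69 + 1/12 = 829/12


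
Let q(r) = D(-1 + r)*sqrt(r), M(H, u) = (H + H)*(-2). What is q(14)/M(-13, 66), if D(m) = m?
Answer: sqrt(14)/4 ≈ 0.93541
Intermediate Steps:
M(H, u) = -4*H (M(H, u) = (2*H)*(-2) = -4*H)
q(r) = sqrt(r)*(-1 + r) (q(r) = (-1 + r)*sqrt(r) = sqrt(r)*(-1 + r))
q(14)/M(-13, 66) = (sqrt(14)*(-1 + 14))/((-4*(-13))) = (sqrt(14)*13)/52 = (13*sqrt(14))*(1/52) = sqrt(14)/4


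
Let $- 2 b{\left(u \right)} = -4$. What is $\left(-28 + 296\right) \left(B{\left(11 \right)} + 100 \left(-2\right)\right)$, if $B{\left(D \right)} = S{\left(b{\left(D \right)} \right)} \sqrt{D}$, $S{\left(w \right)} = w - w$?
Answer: $-53600$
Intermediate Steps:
$b{\left(u \right)} = 2$ ($b{\left(u \right)} = \left(- \frac{1}{2}\right) \left(-4\right) = 2$)
$S{\left(w \right)} = 0$
$B{\left(D \right)} = 0$ ($B{\left(D \right)} = 0 \sqrt{D} = 0$)
$\left(-28 + 296\right) \left(B{\left(11 \right)} + 100 \left(-2\right)\right) = \left(-28 + 296\right) \left(0 + 100 \left(-2\right)\right) = 268 \left(0 - 200\right) = 268 \left(-200\right) = -53600$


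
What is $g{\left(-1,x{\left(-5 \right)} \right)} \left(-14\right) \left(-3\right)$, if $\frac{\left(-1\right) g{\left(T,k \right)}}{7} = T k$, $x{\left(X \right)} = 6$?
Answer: $1764$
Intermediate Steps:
$g{\left(T,k \right)} = - 7 T k$
$g{\left(-1,x{\left(-5 \right)} \right)} \left(-14\right) \left(-3\right) = \left(-7\right) \left(-1\right) 6 \left(-14\right) \left(-3\right) = 42 \left(-14\right) \left(-3\right) = \left(-588\right) \left(-3\right) = 1764$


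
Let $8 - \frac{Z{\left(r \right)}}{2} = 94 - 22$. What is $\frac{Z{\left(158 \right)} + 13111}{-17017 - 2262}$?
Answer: $- \frac{12983}{19279} \approx -0.67343$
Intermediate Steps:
$Z{\left(r \right)} = -128$ ($Z{\left(r \right)} = 16 - 2 \left(94 - 22\right) = 16 - 144 = -128$)
$\frac{Z{\left(158 \right)} + 13111}{-17017 - 2262} = \frac{-128 + 13111}{-17017 - 2262} = \frac{12983}{-19279} = 12983 \left(- \frac{1}{19279}\right) = - \frac{12983}{19279}$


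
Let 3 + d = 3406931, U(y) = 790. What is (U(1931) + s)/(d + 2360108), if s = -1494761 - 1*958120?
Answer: -2452091/5767036 ≈ -0.42519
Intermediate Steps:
d = 3406928 (d = -3 + 3406931 = 3406928)
s = -2452881 (s = -1494761 - 958120 = -2452881)
(U(1931) + s)/(d + 2360108) = (790 - 2452881)/(3406928 + 2360108) = -2452091/5767036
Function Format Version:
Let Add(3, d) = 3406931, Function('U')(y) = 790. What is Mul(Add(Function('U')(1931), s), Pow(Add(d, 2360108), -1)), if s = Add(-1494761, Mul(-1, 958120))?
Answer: Rational(-2452091, 5767036) ≈ -0.42519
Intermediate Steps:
d = 3406928 (d = Add(-3, 3406931) = 3406928)
s = -2452881 (s = Add(-1494761, -958120) = -2452881)
Mul(Add(Function('U')(1931), s), Pow(Add(d, 2360108), -1)) = Mul(Add(790, -2452881), Pow(Add(3406928, 2360108), -1)) = Mul(-2452091, Pow(5767036, -1)) = Mul(-2452091, Rational(1, 5767036)) = Rational(-2452091, 5767036)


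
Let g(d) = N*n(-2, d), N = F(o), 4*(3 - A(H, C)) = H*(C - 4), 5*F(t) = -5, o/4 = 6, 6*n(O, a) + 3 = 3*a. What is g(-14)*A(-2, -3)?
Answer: -15/4 ≈ -3.7500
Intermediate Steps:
n(O, a) = -½ + a/2 (n(O, a) = -½ + (3*a)/6 = -½ + a/2)
o = 24 (o = 4*6 = 24)
F(t) = -1 (F(t) = (⅕)*(-5) = -1)
A(H, C) = 3 - H*(-4 + C)/4 (A(H, C) = 3 - H*(C - 4)/4 = 3 - H*(-4 + C)/4)
N = -1
g(d) = ½ - d/2 (g(d) = -(-½ + d/2) = ½ - d/2)
g(-14)*A(-2, -3) = (½ - ½*(-14))*(3 - 2 - ¼*(-3)*(-2)) = (½ + 7)*(3 - 2 - 3/2) = (15/2)*(-½) = -15/4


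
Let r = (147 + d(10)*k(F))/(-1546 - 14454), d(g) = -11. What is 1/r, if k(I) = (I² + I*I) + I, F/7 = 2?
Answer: 16000/4319 ≈ 3.7046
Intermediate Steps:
F = 14 (F = 7*2 = 14)
k(I) = I + 2*I² (k(I) = (I² + I²) + I = 2*I² + I = I + 2*I²)
r = 4319/16000 (r = (147 - 154*(1 + 2*14))/(-1546 - 14454) = (147 - 154*(1 + 28))/(-16000) = (147 - 154*29)*(-1/16000) = (147 - 11*406)*(-1/16000) = (147 - 4466)*(-1/16000) = -4319*(-1/16000) = 4319/16000 ≈ 0.26994)
1/r = 1/(4319/16000) = 16000/4319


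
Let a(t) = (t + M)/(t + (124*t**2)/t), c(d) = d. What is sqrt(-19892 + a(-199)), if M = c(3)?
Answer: 6*I*sqrt(13676089930)/4975 ≈ 141.04*I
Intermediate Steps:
M = 3
a(t) = (3 + t)/(125*t) (a(t) = (t + 3)/(t + (124*t**2)/t) = (3 + t)/(t + 124*t) = (3 + t)/((125*t)) = (3 + t)*(1/(125*t)) = (3 + t)/(125*t))
sqrt(-19892 + a(-199)) = sqrt(-19892 + (1/125)*(3 - 199)/(-199)) = sqrt(-19892 + (1/125)*(-1/199)*(-196)) = sqrt(-19892 + 196/24875) = sqrt(-494813304/24875) = 6*I*sqrt(13676089930)/4975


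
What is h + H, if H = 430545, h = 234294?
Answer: 664839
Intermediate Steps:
h + H = 234294 + 430545 = 664839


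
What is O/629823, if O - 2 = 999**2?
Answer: 998003/629823 ≈ 1.5846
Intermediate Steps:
O = 998003 (O = 2 + 999**2 = 2 + 998001 = 998003)
O/629823 = 998003/629823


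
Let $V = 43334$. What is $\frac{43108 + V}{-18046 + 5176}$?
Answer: $- \frac{14407}{2145} \approx -6.7166$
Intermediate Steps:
$\frac{43108 + V}{-18046 + 5176} = \frac{43108 + 43334}{-18046 + 5176} = \frac{86442}{-12870} = 86442 \left(- \frac{1}{12870}\right) = - \frac{14407}{2145}$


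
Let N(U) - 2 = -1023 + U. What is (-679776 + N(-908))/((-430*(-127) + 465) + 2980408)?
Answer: -681705/3035483 ≈ -0.22458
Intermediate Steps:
N(U) = -1021 + U (N(U) = 2 + (-1023 + U) = -1021 + U)
(-679776 + N(-908))/((-430*(-127) + 465) + 2980408) = (-679776 + (-1021 - 908))/((-430*(-127) + 465) + 2980408) = (-679776 - 1929)/((54610 + 465) + 2980408) = -681705/(55075 + 2980408) = -681705/3035483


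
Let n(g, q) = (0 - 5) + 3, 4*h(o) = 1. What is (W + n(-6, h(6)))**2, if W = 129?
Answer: 16129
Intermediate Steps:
h(o) = 1/4 (h(o) = (1/4)*1 = 1/4)
n(g, q) = -2 (n(g, q) = -5 + 3 = -2)
(W + n(-6, h(6)))**2 = (129 - 2)**2 = 127**2 = 16129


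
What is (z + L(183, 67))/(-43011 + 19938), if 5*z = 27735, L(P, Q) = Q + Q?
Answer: -5681/23073 ≈ -0.24622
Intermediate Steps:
L(P, Q) = 2*Q
z = 5547 (z = (1/5)*27735 = 5547)
(z + L(183, 67))/(-43011 + 19938) = (5547 + 2*67)/(-43011 + 19938) = (5547 + 134)/(-23073) = 5681*(-1/23073) = -5681/23073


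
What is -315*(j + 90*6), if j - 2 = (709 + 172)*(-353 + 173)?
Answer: 49781970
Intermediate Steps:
j = -158578 (j = 2 + (709 + 172)*(-353 + 173) = 2 + 881*(-180) = 2 - 158580 = -158578)
-315*(j + 90*6) = -315*(-158578 + 90*6) = -315*(-158578 + 540) = -315*(-158038) = 49781970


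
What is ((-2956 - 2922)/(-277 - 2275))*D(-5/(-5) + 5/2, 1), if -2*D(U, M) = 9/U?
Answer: -26451/8932 ≈ -2.9614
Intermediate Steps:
D(U, M) = -9/(2*U)
((-2956 - 2922)/(-277 - 2275))*D(-5/(-5) + 5/2, 1) = ((-2956 - 2922)/(-277 - 2275))*(-9/(2*(-5/(-5) + 5/2))) = (-5878/(-2552))*(-9/(2*(-5*(-⅕) + 5*(½)))) = (-5878*(-1/2552))*(-9/(2*(1 + 5/2))) = 2939*(-9/(2*7/2))/1276 = 2939*(-9/2*2/7)/1276 = (2939/1276)*(-9/7) = -26451/8932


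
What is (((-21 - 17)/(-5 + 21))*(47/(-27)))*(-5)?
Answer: -4465/216 ≈ -20.671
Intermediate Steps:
(((-21 - 17)/(-5 + 21))*(47/(-27)))*(-5) = ((-38/16)*(47*(-1/27)))*(-5) = (-38*1/16*(-47/27))*(-5) = -19/8*(-47/27)*(-5) = (893/216)*(-5) = -4465/216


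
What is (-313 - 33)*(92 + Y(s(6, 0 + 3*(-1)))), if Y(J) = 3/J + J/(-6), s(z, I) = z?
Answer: -31659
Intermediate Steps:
Y(J) = 3/J - J/6 (Y(J) = 3/J + J*(-⅙) = 3/J - J/6)
(-313 - 33)*(92 + Y(s(6, 0 + 3*(-1)))) = (-313 - 33)*(92 + (3/6 - ⅙*6)) = -346*(92 + (3*(⅙) - 1)) = -346*(92 + (½ - 1)) = -346*(92 - ½) = -346*183/2 = -31659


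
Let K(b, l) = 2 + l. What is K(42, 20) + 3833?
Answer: 3855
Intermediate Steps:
K(42, 20) + 3833 = (2 + 20) + 3833 = 22 + 3833 = 3855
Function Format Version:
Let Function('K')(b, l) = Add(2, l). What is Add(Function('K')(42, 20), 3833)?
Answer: 3855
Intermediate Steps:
Add(Function('K')(42, 20), 3833) = Add(Add(2, 20), 3833) = Add(22, 3833) = 3855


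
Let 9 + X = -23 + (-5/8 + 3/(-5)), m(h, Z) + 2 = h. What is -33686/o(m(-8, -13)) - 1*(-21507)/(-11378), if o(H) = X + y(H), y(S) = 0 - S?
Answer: 15311192317/10570162 ≈ 1448.5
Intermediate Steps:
y(S) = -S
m(h, Z) = -2 + h
X = -1329/40 (X = -9 + (-23 + (-5/8 + 3/(-5))) = -9 + (-23 + (-5*1/8 + 3*(-1/5))) = -9 + (-23 + (-5/8 - 3/5)) = -9 + (-23 - 49/40) = -9 - 969/40 = -1329/40 ≈ -33.225)
o(H) = -1329/40 - H
-33686/o(m(-8, -13)) - 1*(-21507)/(-11378) = -33686/(-1329/40 - (-2 - 8)) - 1*(-21507)/(-11378) = -33686/(-1329/40 - 1*(-10)) + 21507*(-1/11378) = -33686/(-1329/40 + 10) - 21507/11378 = -33686/(-929/40) - 21507/11378 = -33686*(-40/929) - 21507/11378 = 1347440/929 - 21507/11378 = 15311192317/10570162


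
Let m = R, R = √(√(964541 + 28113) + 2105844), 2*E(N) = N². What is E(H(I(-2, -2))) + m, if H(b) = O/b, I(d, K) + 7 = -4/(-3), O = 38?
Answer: 6498/289 + √(2105844 + √992654) ≈ 1474.0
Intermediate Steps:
I(d, K) = -17/3 (I(d, K) = -7 - 4/(-3) = -7 - 4*(-⅓) = -7 + 4/3 = -17/3)
H(b) = 38/b
E(N) = N²/2
R = √(2105844 + √992654) (R = √(√992654 + 2105844) = √(2105844 + √992654) ≈ 1451.5)
m = √(2105844 + √992654) ≈ 1451.5
E(H(I(-2, -2))) + m = (38/(-17/3))²/2 + √(2105844 + √992654) = (38*(-3/17))²/2 + √(2105844 + √992654) = (-114/17)²/2 + √(2105844 + √992654) = (½)*(12996/289) + √(2105844 + √992654) = 6498/289 + √(2105844 + √992654)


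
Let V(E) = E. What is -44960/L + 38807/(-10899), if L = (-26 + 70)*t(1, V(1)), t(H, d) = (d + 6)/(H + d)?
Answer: -35428237/119889 ≈ -295.51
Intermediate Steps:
t(H, d) = (6 + d)/(H + d)
L = 154 (L = (-26 + 70)*((6 + 1)/(1 + 1)) = 44*(7/2) = 154)
-44960/L + 38807/(-10899) = -44960/154 + 38807/(-10899) = -44960*1/154 + 38807*(-1/10899) = -22480/77 - 38807/10899 = -35428237/119889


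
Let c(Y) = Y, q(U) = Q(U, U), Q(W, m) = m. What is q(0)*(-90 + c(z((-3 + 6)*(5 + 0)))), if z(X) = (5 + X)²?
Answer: 0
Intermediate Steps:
q(U) = U
q(0)*(-90 + c(z((-3 + 6)*(5 + 0)))) = 0*(-90 + (5 + (-3 + 6)*(5 + 0))²) = 0*(-90 + (5 + 3*5)²) = 0*(-90 + (5 + 15)²) = 0*(-90 + 20²) = 0*(-90 + 400) = 0*310 = 0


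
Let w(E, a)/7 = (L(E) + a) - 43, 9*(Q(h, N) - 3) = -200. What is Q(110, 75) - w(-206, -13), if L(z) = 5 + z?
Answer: 16018/9 ≈ 1779.8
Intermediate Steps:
Q(h, N) = -173/9 (Q(h, N) = 3 + (⅑)*(-200) = 3 - 200/9 = -173/9)
w(E, a) = -266 + 7*E + 7*a (w(E, a) = 7*(((5 + E) + a) - 43) = 7*((5 + E + a) - 43) = 7*(-38 + E + a) = -266 + 7*E + 7*a)
Q(110, 75) - w(-206, -13) = -173/9 - (-266 + 7*(-206) + 7*(-13)) = -173/9 - (-266 - 1442 - 91) = -173/9 - 1*(-1799) = -173/9 + 1799 = 16018/9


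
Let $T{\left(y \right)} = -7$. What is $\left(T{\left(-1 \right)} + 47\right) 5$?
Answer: $200$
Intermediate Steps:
$\left(T{\left(-1 \right)} + 47\right) 5 = \left(-7 + 47\right) 5 = 40 \cdot 5 = 200$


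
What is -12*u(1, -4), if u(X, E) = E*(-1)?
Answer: -48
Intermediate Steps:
u(X, E) = -E
-12*u(1, -4) = -(-12)*(-4) = -12*4 = -48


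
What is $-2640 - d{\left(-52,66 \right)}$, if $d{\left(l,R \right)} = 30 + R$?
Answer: $-2736$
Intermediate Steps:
$-2640 - d{\left(-52,66 \right)} = -2640 - \left(30 + 66\right) = -2640 - 96 = -2736$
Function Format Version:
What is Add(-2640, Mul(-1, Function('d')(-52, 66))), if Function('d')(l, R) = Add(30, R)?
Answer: -2736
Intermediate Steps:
Add(-2640, Mul(-1, Function('d')(-52, 66))) = Add(-2640, Mul(-1, Add(30, 66))) = Add(-2640, Mul(-1, 96)) = Add(-2640, -96) = -2736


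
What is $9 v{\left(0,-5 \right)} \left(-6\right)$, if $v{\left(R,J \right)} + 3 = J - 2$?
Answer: $540$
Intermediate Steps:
$v{\left(R,J \right)} = -5 + J$ ($v{\left(R,J \right)} = -3 + \left(J - 2\right) = -3 + \left(-2 + J\right) = -5 + J$)
$9 v{\left(0,-5 \right)} \left(-6\right) = 9 \left(-5 - 5\right) \left(-6\right) = 9 \left(-10\right) \left(-6\right) = \left(-90\right) \left(-6\right) = 540$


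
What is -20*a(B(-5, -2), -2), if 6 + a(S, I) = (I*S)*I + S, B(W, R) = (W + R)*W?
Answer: -3380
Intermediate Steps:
B(W, R) = W*(R + W) (B(W, R) = (R + W)*W = W*(R + W))
a(S, I) = -6 + S + S*I**2 (a(S, I) = -6 + ((I*S)*I + S) = -6 + (S*I**2 + S) = -6 + (S + S*I**2) = -6 + S + S*I**2)
-20*a(B(-5, -2), -2) = -20*(-6 - 5*(-2 - 5) - 5*(-2 - 5)*(-2)**2) = -20*(-6 - 5*(-7) - 5*(-7)*4) = -20*(-6 + 35 + 35*4) = -20*(-6 + 35 + 140) = -20*169 = -3380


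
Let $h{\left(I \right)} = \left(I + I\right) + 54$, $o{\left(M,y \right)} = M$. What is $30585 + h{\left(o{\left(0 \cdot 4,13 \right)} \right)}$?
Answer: $30639$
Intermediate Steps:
$h{\left(I \right)} = 54 + 2 I$ ($h{\left(I \right)} = 2 I + 54 = 54 + 2 I$)
$30585 + h{\left(o{\left(0 \cdot 4,13 \right)} \right)} = 30585 + \left(54 + 2 \cdot 0 \cdot 4\right) = 30585 + \left(54 + 2 \cdot 0\right) = 30585 + \left(54 + 0\right) = 30585 + 54 = 30639$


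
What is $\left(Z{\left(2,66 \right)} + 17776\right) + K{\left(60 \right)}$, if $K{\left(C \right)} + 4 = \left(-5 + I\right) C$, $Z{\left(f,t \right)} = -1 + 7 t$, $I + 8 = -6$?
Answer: $17093$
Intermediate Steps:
$I = -14$ ($I = -8 - 6 = -14$)
$K{\left(C \right)} = -4 - 19 C$ ($K{\left(C \right)} = -4 + \left(-5 - 14\right) C = -4 - 19 C$)
$\left(Z{\left(2,66 \right)} + 17776\right) + K{\left(60 \right)} = \left(\left(-1 + 7 \cdot 66\right) + 17776\right) - 1144 = \left(\left(-1 + 462\right) + 17776\right) - 1144 = \left(461 + 17776\right) - 1144 = 18237 - 1144 = 17093$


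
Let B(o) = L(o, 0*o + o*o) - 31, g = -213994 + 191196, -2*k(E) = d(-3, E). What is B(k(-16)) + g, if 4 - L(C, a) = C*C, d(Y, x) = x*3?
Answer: -23401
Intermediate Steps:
d(Y, x) = 3*x
k(E) = -3*E/2
L(C, a) = 4 - C² (L(C, a) = 4 - C*C = 4 - C²)
g = -22798
B(o) = -27 - o² (B(o) = (4 - o²) - 31 = -27 - o²)
B(k(-16)) + g = (-27 - (-3/2*(-16))²) - 22798 = (-27 - 1*24²) - 22798 = (-27 - 1*576) - 22798 = (-27 - 576) - 22798 = -603 - 22798 = -23401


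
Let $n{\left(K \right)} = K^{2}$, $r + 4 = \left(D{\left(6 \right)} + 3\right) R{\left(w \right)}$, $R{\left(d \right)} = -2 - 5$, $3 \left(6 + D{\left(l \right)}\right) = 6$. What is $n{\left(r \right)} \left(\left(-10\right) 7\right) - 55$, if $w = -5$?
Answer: $-685$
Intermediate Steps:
$D{\left(l \right)} = -4$ ($D{\left(l \right)} = -6 + \frac{1}{3} \cdot 6 = -6 + 2 = -4$)
$R{\left(d \right)} = -7$
$r = 3$ ($r = -4 + \left(-4 + 3\right) \left(-7\right) = -4 - -7 = -4 + 7 = 3$)
$n{\left(r \right)} \left(\left(-10\right) 7\right) - 55 = 3^{2} \left(\left(-10\right) 7\right) - 55 = 9 \left(-70\right) - 55 = -630 - 55 = -685$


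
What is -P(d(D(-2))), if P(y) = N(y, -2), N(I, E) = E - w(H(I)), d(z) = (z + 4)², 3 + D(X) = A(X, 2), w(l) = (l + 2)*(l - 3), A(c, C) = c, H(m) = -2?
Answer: 2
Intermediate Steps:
w(l) = (-3 + l)*(2 + l) (w(l) = (2 + l)*(-3 + l) = (-3 + l)*(2 + l))
D(X) = -3 + X
d(z) = (4 + z)²
N(I, E) = E (N(I, E) = E - (-6 + (-2)² - 1*(-2)) = E - (-6 + 4 + 2) = E - 1*0 = E + 0 = E)
P(y) = -2
-P(d(D(-2))) = -1*(-2) = 2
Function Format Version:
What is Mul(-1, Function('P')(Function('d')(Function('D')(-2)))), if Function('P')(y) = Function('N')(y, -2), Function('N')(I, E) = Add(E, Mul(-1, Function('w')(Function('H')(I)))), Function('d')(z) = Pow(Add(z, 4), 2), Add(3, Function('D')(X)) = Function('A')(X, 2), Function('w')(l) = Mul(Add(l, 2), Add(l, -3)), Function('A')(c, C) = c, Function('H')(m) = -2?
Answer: 2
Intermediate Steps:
Function('w')(l) = Mul(Add(-3, l), Add(2, l)) (Function('w')(l) = Mul(Add(2, l), Add(-3, l)) = Mul(Add(-3, l), Add(2, l)))
Function('D')(X) = Add(-3, X)
Function('d')(z) = Pow(Add(4, z), 2)
Function('N')(I, E) = E (Function('N')(I, E) = Add(E, Mul(-1, Add(-6, Pow(-2, 2), Mul(-1, -2)))) = Add(E, Mul(-1, Add(-6, 4, 2))) = Add(E, Mul(-1, 0)) = Add(E, 0) = E)
Function('P')(y) = -2
Mul(-1, Function('P')(Function('d')(Function('D')(-2)))) = Mul(-1, -2) = 2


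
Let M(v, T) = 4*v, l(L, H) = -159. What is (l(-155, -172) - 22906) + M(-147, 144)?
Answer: -23653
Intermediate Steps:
(l(-155, -172) - 22906) + M(-147, 144) = (-159 - 22906) + 4*(-147) = -23065 - 588 = -23653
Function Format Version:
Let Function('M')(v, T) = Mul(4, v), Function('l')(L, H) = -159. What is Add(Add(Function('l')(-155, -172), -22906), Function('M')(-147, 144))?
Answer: -23653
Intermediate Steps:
Add(Add(Function('l')(-155, -172), -22906), Function('M')(-147, 144)) = Add(Add(-159, -22906), Mul(4, -147)) = Add(-23065, -588) = -23653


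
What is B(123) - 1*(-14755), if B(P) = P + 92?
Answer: 14970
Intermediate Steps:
B(P) = 92 + P
B(123) - 1*(-14755) = (92 + 123) - 1*(-14755) = 215 + 14755 = 14970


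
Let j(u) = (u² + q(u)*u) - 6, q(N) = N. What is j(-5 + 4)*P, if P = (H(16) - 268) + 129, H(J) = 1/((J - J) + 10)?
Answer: 2778/5 ≈ 555.60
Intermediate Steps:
H(J) = ⅒ (H(J) = 1/(0 + 10) = 1/10 = ⅒)
P = -1389/10 (P = (⅒ - 268) + 129 = -2679/10 + 129 = -1389/10 ≈ -138.90)
j(u) = -6 + 2*u² (j(u) = (u² + u*u) - 6 = (u² + u²) - 6 = 2*u² - 6 = -6 + 2*u²)
j(-5 + 4)*P = (-6 + 2*(-5 + 4)²)*(-1389/10) = (-6 + 2*(-1)²)*(-1389/10) = (-6 + 2*1)*(-1389/10) = (-6 + 2)*(-1389/10) = -4*(-1389/10) = 2778/5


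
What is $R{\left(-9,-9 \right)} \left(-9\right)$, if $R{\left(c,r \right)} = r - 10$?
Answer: $171$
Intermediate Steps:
$R{\left(c,r \right)} = -10 + r$
$R{\left(-9,-9 \right)} \left(-9\right) = \left(-10 - 9\right) \left(-9\right) = \left(-19\right) \left(-9\right) = 171$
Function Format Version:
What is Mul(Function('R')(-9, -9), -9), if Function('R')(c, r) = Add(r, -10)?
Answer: 171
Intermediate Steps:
Function('R')(c, r) = Add(-10, r)
Mul(Function('R')(-9, -9), -9) = Mul(Add(-10, -9), -9) = Mul(-19, -9) = 171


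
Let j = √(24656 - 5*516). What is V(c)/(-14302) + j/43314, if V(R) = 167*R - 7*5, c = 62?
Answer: -10319/14302 + √5519/21657 ≈ -0.71808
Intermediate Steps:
j = 2*√5519 (j = √(24656 - 2580) = √22076 = 2*√5519 ≈ 148.58)
V(R) = -35 + 167*R (V(R) = 167*R - 35 = -35 + 167*R)
V(c)/(-14302) + j/43314 = (-35 + 167*62)/(-14302) + (2*√5519)/43314 = (-35 + 10354)*(-1/14302) + (2*√5519)*(1/43314) = 10319*(-1/14302) + √5519/21657 = -10319/14302 + √5519/21657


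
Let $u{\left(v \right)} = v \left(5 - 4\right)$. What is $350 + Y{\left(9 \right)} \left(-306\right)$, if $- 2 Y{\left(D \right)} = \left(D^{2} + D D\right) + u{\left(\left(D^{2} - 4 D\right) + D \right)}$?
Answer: $33398$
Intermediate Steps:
$u{\left(v \right)} = v$ ($u{\left(v \right)} = v \left(5 - 4\right) = v 1 = v$)
$Y{\left(D \right)} = - \frac{3 D^{2}}{2} + \frac{3 D}{2}$ ($Y{\left(D \right)} = - \frac{\left(D^{2} + D D\right) + \left(\left(D^{2} - 4 D\right) + D\right)}{2} = - \frac{\left(D^{2} + D^{2}\right) + \left(D^{2} - 3 D\right)}{2} = - \frac{2 D^{2} + \left(D^{2} - 3 D\right)}{2} = - \frac{- 3 D + 3 D^{2}}{2} = - \frac{3 D^{2}}{2} + \frac{3 D}{2}$)
$350 + Y{\left(9 \right)} \left(-306\right) = 350 + \frac{3}{2} \cdot 9 \left(1 - 9\right) \left(-306\right) = 350 + \frac{3}{2} \cdot 9 \left(-8\right) \left(-306\right) = 350 - -33048 = 350 + 33048 = 33398$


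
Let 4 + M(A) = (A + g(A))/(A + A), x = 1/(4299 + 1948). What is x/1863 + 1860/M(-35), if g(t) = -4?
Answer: -1515288561959/2804796801 ≈ -540.25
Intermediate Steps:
x = 1/6247 ≈ 0.00016008
M(A) = -4 + (-4 + A)/(2*A) (M(A) = -4 + (A - 4)/(A + A) = -4 + (-4 + A)/((2*A)) = -4 + (-4 + A)*(1/(2*A)) = -4 + (-4 + A)/(2*A))
x/1863 + 1860/M(-35) = (1/6247)/1863 + 1860/(-7/2 - 2/(-35)) = (1/6247)*(1/1863) + 1860/(-7/2 - 2*(-1/35)) = 1/11638161 + 1860/(-7/2 + 2/35) = 1/11638161 + 1860/(-241/70) = 1/11638161 + 1860*(-70/241) = 1/11638161 - 130200/241 = -1515288561959/2804796801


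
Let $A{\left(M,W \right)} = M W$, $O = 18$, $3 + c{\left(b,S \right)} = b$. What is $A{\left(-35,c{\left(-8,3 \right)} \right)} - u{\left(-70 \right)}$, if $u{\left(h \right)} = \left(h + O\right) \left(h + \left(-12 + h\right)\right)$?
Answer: $-7519$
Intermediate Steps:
$c{\left(b,S \right)} = -3 + b$
$u{\left(h \right)} = \left(-12 + 2 h\right) \left(18 + h\right)$ ($u{\left(h \right)} = \left(h + 18\right) \left(h + \left(-12 + h\right)\right) = \left(18 + h\right) \left(-12 + 2 h\right) = \left(-12 + 2 h\right) \left(18 + h\right)$)
$A{\left(-35,c{\left(-8,3 \right)} \right)} - u{\left(-70 \right)} = - 35 \left(-3 - 8\right) - \left(-216 + 2 \left(-70\right)^{2} + 24 \left(-70\right)\right) = \left(-35\right) \left(-11\right) - \left(-216 + 2 \cdot 4900 - 1680\right) = 385 - \left(-216 + 9800 - 1680\right) = 385 - 7904 = -7519$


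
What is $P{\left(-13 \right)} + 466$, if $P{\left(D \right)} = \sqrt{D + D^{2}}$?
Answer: $466 + 2 \sqrt{39} \approx 478.49$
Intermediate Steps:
$P{\left(-13 \right)} + 466 = \sqrt{- 13 \left(1 - 13\right)} + 466 = \sqrt{\left(-13\right) \left(-12\right)} + 466 = \sqrt{156} + 466 = 2 \sqrt{39} + 466 = 466 + 2 \sqrt{39}$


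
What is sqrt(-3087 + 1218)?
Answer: I*sqrt(1869) ≈ 43.232*I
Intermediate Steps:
sqrt(-3087 + 1218) = sqrt(-1869) = I*sqrt(1869)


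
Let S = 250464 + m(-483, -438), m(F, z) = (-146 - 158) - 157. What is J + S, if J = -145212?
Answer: 104791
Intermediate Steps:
m(F, z) = -461 (m(F, z) = -304 - 157 = -461)
S = 250003 (S = 250464 - 461 = 250003)
J + S = -145212 + 250003 = 104791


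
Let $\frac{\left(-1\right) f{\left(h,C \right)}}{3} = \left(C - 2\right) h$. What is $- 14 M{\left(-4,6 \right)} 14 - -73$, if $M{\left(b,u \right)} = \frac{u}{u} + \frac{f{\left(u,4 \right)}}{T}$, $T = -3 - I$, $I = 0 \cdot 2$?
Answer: $-2475$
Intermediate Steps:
$I = 0$
$T = -3$ ($T = -3 - 0 = -3 + 0 = -3$)
$f{\left(h,C \right)} = - 3 h \left(-2 + C\right)$ ($f{\left(h,C \right)} = - 3 \left(C - 2\right) h = - 3 \left(-2 + C\right) h = - 3 h \left(-2 + C\right)$)
$M{\left(b,u \right)} = 1 + 2 u$ ($M{\left(b,u \right)} = \frac{u}{u} + \frac{3 u \left(2 - 4\right)}{-3} = 1 + 3 u \left(2 - 4\right) \left(- \frac{1}{3}\right) = 1 + 3 u \left(-2\right) \left(- \frac{1}{3}\right) = 1 + - 6 u \left(- \frac{1}{3}\right) = 1 + 2 u$)
$- 14 M{\left(-4,6 \right)} 14 - -73 = - 14 \left(1 + 2 \cdot 6\right) 14 - -73 = - 14 \left(1 + 12\right) 14 + 73 = \left(-14\right) 13 \cdot 14 + 73 = \left(-182\right) 14 + 73 = -2548 + 73 = -2475$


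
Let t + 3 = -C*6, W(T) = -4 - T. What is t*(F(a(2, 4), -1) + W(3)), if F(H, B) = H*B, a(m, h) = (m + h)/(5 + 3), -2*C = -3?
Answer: 93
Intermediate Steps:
C = 3/2 (C = -½*(-3) = 3/2 ≈ 1.5000)
a(m, h) = h/8 + m/8 (a(m, h) = (h + m)/8 = (h + m)*(⅛) = h/8 + m/8)
F(H, B) = B*H
t = -12 (t = -3 - 3*6/2 = -3 - 1*9 = -3 - 9 = -12)
t*(F(a(2, 4), -1) + W(3)) = -12*(-((⅛)*4 + (⅛)*2) + (-4 - 1*3)) = -12*(-(½ + ¼) + (-4 - 3)) = -12*(-1*¾ - 7) = -12*(-¾ - 7) = -12*(-31/4) = 93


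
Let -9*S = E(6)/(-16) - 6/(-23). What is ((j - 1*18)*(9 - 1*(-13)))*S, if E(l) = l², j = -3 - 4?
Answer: -16775/138 ≈ -121.56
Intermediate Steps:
j = -7
S = 61/276 (S = -(6²/(-16) - 6/(-23))/9 = -(36*(-1/16) - 6*(-1/23))/9 = -(-9/4 + 6/23)/9 = -⅑*(-183/92) = 61/276 ≈ 0.22101)
((j - 1*18)*(9 - 1*(-13)))*S = ((-7 - 1*18)*(9 - 1*(-13)))*(61/276) = ((-7 - 18)*(9 + 13))*(61/276) = -25*22*(61/276) = -550*61/276 = -16775/138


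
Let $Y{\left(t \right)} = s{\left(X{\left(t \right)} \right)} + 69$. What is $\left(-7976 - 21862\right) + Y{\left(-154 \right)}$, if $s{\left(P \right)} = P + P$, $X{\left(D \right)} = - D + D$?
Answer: $-29769$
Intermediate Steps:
$X{\left(D \right)} = 0$
$s{\left(P \right)} = 2 P$
$Y{\left(t \right)} = 69$ ($Y{\left(t \right)} = 2 \cdot 0 + 69 = 0 + 69 = 69$)
$\left(-7976 - 21862\right) + Y{\left(-154 \right)} = \left(-7976 - 21862\right) + 69 = -29838 + 69 = -29769$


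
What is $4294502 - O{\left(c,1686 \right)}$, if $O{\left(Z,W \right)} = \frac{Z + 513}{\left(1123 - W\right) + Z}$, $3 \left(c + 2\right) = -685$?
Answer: $\frac{2555228902}{595} \approx 4.2945 \cdot 10^{6}$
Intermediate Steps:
$c = - \frac{691}{3}$ ($c = -2 + \frac{1}{3} \left(-685\right) = -2 - \frac{685}{3} = - \frac{691}{3} \approx -230.33$)
$O{\left(Z,W \right)} = \frac{513 + Z}{1123 + Z - W}$
$4294502 - O{\left(c,1686 \right)} = 4294502 - \frac{513 - \frac{691}{3}}{1123 - \frac{691}{3} - 1686} = 4294502 - \frac{1}{1123 - \frac{691}{3} - 1686} \cdot \frac{848}{3} = 4294502 - \frac{1}{- \frac{2380}{3}} \cdot \frac{848}{3} = 4294502 - \left(- \frac{3}{2380}\right) \frac{848}{3} = 4294502 - - \frac{212}{595} = 4294502 + \frac{212}{595} = \frac{2555228902}{595}$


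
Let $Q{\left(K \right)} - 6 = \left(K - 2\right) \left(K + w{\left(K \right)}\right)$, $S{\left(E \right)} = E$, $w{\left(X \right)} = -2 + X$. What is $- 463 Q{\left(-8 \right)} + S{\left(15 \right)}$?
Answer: $-86103$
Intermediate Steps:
$Q{\left(K \right)} = 6 + \left(-2 + K\right) \left(-2 + 2 K\right)$ ($Q{\left(K \right)} = 6 + \left(K - 2\right) \left(K + \left(-2 + K\right)\right) = 6 + \left(-2 + K\right) \left(-2 + 2 K\right)$)
$- 463 Q{\left(-8 \right)} + S{\left(15 \right)} = - 463 \left(10 - -48 + 2 \left(-8\right)^{2}\right) + 15 = - 463 \left(10 + 48 + 2 \cdot 64\right) + 15 = - 463 \left(10 + 48 + 128\right) + 15 = \left(-463\right) 186 + 15 = -86118 + 15 = -86103$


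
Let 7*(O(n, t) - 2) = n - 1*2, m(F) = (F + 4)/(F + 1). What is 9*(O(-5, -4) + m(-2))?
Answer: -9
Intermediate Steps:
m(F) = (4 + F)/(1 + F)
O(n, t) = 12/7 + n/7 (O(n, t) = 2 + (n - 1*2)/7 = 2 + (n - 2)/7 = 2 + (-2 + n)/7 = 2 + (-2/7 + n/7) = 12/7 + n/7)
9*(O(-5, -4) + m(-2)) = 9*((12/7 + (⅐)*(-5)) + (4 - 2)/(1 - 2)) = 9*((12/7 - 5/7) + 2/(-1)) = 9*(1 - 1*2) = 9*(1 - 2) = 9*(-1) = -9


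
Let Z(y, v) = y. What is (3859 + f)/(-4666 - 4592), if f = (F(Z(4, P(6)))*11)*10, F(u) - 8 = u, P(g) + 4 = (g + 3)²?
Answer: -5179/9258 ≈ -0.55941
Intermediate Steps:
P(g) = -4 + (3 + g)² (P(g) = -4 + (g + 3)² = -4 + (3 + g)²)
F(u) = 8 + u
f = 1320 (f = ((8 + 4)*11)*10 = (12*11)*10 = 132*10 = 1320)
(3859 + f)/(-4666 - 4592) = (3859 + 1320)/(-4666 - 4592) = 5179/(-9258) = 5179*(-1/9258) = -5179/9258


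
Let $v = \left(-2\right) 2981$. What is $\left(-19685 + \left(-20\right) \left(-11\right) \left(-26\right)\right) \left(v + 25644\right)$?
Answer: $-500021210$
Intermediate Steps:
$v = -5962$
$\left(-19685 + \left(-20\right) \left(-11\right) \left(-26\right)\right) \left(v + 25644\right) = \left(-19685 + \left(-20\right) \left(-11\right) \left(-26\right)\right) \left(-5962 + 25644\right) = \left(-19685 + 220 \left(-26\right)\right) 19682 = \left(-19685 - 5720\right) 19682 = \left(-25405\right) 19682 = -500021210$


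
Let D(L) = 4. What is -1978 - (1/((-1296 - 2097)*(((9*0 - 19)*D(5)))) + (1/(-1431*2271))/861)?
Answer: -158577347805323593/80170549794972 ≈ -1978.0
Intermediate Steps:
-1978 - (1/((-1296 - 2097)*(((9*0 - 19)*D(5)))) + (1/(-1431*2271))/861) = -1978 - (1/((-1296 - 2097)*(((9*0 - 19)*4))) + (1/(-1431*2271))/861) = -1978 - (1/((-3393)*(((0 - 19)*4))) - 1/1431*1/2271*(1/861)) = -1978 - (-1/(3393*((-19*4))) - 1/3249801*1/861) = -1978 - (-1/3393/(-76) - 1/2798078661) = -1978 - (-1/3393*(-1/76) - 1/2798078661) = -1978 - (1/257868 - 1/2798078661) = -1978 - 1*310868977/80170549794972 = -1978 - 310868977/80170549794972 = -158577347805323593/80170549794972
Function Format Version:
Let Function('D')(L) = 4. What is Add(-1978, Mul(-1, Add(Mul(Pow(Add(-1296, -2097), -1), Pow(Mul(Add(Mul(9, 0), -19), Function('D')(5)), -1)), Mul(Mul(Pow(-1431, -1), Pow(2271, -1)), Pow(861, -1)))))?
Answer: Rational(-158577347805323593, 80170549794972) ≈ -1978.0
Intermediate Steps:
Add(-1978, Mul(-1, Add(Mul(Pow(Add(-1296, -2097), -1), Pow(Mul(Add(Mul(9, 0), -19), Function('D')(5)), -1)), Mul(Mul(Pow(-1431, -1), Pow(2271, -1)), Pow(861, -1))))) = Add(-1978, Mul(-1, Add(Mul(Pow(Add(-1296, -2097), -1), Pow(Mul(Add(Mul(9, 0), -19), 4), -1)), Mul(Mul(Pow(-1431, -1), Pow(2271, -1)), Pow(861, -1))))) = Add(-1978, Mul(-1, Add(Mul(Pow(-3393, -1), Pow(Mul(Add(0, -19), 4), -1)), Mul(Mul(Rational(-1, 1431), Rational(1, 2271)), Rational(1, 861))))) = Add(-1978, Mul(-1, Add(Mul(Rational(-1, 3393), Pow(Mul(-19, 4), -1)), Mul(Rational(-1, 3249801), Rational(1, 861))))) = Add(-1978, Mul(-1, Add(Mul(Rational(-1, 3393), Pow(-76, -1)), Rational(-1, 2798078661)))) = Add(-1978, Mul(-1, Add(Mul(Rational(-1, 3393), Rational(-1, 76)), Rational(-1, 2798078661)))) = Add(-1978, Mul(-1, Add(Rational(1, 257868), Rational(-1, 2798078661)))) = Add(-1978, Mul(-1, Rational(310868977, 80170549794972))) = Add(-1978, Rational(-310868977, 80170549794972)) = Rational(-158577347805323593, 80170549794972)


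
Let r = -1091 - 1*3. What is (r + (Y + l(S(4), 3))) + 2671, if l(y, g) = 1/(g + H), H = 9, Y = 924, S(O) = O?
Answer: 30013/12 ≈ 2501.1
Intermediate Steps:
r = -1094 (r = -1091 - 3 = -1094)
l(y, g) = 1/(9 + g) (l(y, g) = 1/(g + 9) = 1/(9 + g))
(r + (Y + l(S(4), 3))) + 2671 = (-1094 + (924 + 1/(9 + 3))) + 2671 = (-1094 + (924 + 1/12)) + 2671 = (-1094 + 11089/12) + 2671 = -2039/12 + 2671 = 30013/12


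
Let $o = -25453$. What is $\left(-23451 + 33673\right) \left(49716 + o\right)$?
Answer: $248016386$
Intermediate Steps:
$\left(-23451 + 33673\right) \left(49716 + o\right) = \left(-23451 + 33673\right) \left(49716 - 25453\right) = 10222 \cdot 24263 = 248016386$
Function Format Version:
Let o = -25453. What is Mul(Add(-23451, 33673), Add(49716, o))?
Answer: 248016386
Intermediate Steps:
Mul(Add(-23451, 33673), Add(49716, o)) = Mul(Add(-23451, 33673), Add(49716, -25453)) = Mul(10222, 24263) = 248016386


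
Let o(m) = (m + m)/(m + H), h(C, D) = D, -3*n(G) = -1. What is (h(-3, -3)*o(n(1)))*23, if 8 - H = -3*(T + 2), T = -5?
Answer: 69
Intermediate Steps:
n(G) = ⅓ (n(G) = -⅓*(-1) = ⅓)
H = -1 (H = 8 - (-3)*(-5 + 2) = 8 - (-3)*(-3) = 8 - 1*9 = 8 - 9 = -1)
o(m) = 2*m/(-1 + m) (o(m) = (m + m)/(m - 1) = (2*m)/(-1 + m) = 2*m/(-1 + m))
(h(-3, -3)*o(n(1)))*23 = -6/(3*(-1 + ⅓))*23 = -6/(3*(-⅔))*23 = -6*(-3)/(3*2)*23 = -3*(-1)*23 = 3*23 = 69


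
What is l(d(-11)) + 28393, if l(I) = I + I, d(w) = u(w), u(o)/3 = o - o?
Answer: 28393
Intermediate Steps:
u(o) = 0 (u(o) = 3*(o - o) = 3*0 = 0)
d(w) = 0
l(I) = 2*I
l(d(-11)) + 28393 = 2*0 + 28393 = 0 + 28393 = 28393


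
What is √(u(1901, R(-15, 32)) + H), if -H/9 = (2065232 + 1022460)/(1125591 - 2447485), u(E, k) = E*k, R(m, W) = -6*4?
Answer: I*√19921703537534358/660947 ≈ 213.55*I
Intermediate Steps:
R(m, W) = -24
H = 13894614/660947 (H = -9*(2065232 + 1022460)/(1125591 - 2447485) = -27789228/(-1321894) = -27789228*(-1)/1321894 = -9*(-1543846/660947) = 13894614/660947 ≈ 21.022)
√(u(1901, R(-15, 32)) + H) = √(1901*(-24) + 13894614/660947) = √(-45624 + 13894614/660947) = √(-30141151314/660947) = I*√19921703537534358/660947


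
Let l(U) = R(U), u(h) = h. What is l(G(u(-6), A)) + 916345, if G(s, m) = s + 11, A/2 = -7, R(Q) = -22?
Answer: 916323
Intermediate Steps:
A = -14 (A = 2*(-7) = -14)
G(s, m) = 11 + s
l(U) = -22
l(G(u(-6), A)) + 916345 = -22 + 916345 = 916323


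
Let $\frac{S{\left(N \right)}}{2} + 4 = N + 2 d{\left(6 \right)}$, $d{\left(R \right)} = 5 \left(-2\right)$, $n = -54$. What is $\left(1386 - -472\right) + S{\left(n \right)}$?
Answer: $1702$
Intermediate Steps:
$d{\left(R \right)} = -10$
$S{\left(N \right)} = -48 + 2 N$ ($S{\left(N \right)} = -8 + 2 \left(N + 2 \left(-10\right)\right) = -8 + 2 \left(N - 20\right) = -8 + 2 \left(-20 + N\right) = -8 + \left(-40 + 2 N\right) = -48 + 2 N$)
$\left(1386 - -472\right) + S{\left(n \right)} = \left(1386 - -472\right) + \left(-48 + 2 \left(-54\right)\right) = \left(1386 + 472\right) - 156 = 1858 - 156 = 1702$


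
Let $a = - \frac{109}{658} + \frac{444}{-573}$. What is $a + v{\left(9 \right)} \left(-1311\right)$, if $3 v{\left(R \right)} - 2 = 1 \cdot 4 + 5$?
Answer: $- \frac{604252349}{125678} \approx -4807.9$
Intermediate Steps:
$v{\left(R \right)} = \frac{11}{3}$ ($v{\left(R \right)} = \frac{2}{3} + \frac{1 \cdot 4 + 5}{3} = \frac{2}{3} + \frac{4 + 5}{3} = \frac{2}{3} + \frac{1}{3} \cdot 9 = \frac{2}{3} + 3 = \frac{11}{3}$)
$a = - \frac{118203}{125678}$ ($a = \left(-109\right) \frac{1}{658} + 444 \left(- \frac{1}{573}\right) = - \frac{109}{658} - \frac{148}{191} = - \frac{118203}{125678} \approx -0.94052$)
$a + v{\left(9 \right)} \left(-1311\right) = - \frac{118203}{125678} + \frac{11}{3} \left(-1311\right) = - \frac{118203}{125678} - 4807 = - \frac{604252349}{125678}$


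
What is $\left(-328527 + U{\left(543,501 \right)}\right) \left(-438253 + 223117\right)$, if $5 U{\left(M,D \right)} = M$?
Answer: $\frac{353273104512}{5} \approx 7.0655 \cdot 10^{10}$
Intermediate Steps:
$U{\left(M,D \right)} = \frac{M}{5}$
$\left(-328527 + U{\left(543,501 \right)}\right) \left(-438253 + 223117\right) = \left(-328527 + \frac{1}{5} \cdot 543\right) \left(-438253 + 223117\right) = \left(-328527 + \frac{543}{5}\right) \left(-215136\right) = \left(- \frac{1642092}{5}\right) \left(-215136\right) = \frac{353273104512}{5}$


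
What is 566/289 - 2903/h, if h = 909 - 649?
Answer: -691807/75140 ≈ -9.2069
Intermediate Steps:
h = 260
566/289 - 2903/h = 566/289 - 2903/260 = -691807/75140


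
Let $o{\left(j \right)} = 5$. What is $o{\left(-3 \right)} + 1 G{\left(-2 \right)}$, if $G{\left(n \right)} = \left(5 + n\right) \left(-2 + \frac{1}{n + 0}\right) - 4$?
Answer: $- \frac{13}{2} \approx -6.5$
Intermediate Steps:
$G{\left(n \right)} = -4 + \left(-2 + \frac{1}{n}\right) \left(5 + n\right)$ ($G{\left(n \right)} = \left(5 + n\right) \left(-2 + \frac{1}{n}\right) - 4 = \left(-2 + \frac{1}{n}\right) \left(5 + n\right) - 4 = -4 + \left(-2 + \frac{1}{n}\right) \left(5 + n\right)$)
$o{\left(-3 \right)} + 1 G{\left(-2 \right)} = 5 + 1 \left(-13 - -4 + \frac{5}{-2}\right) = 5 + 1 \left(-13 + 4 + 5 \left(- \frac{1}{2}\right)\right) = 5 + 1 \left(-13 + 4 - \frac{5}{2}\right) = 5 + 1 \left(- \frac{23}{2}\right) = 5 - \frac{23}{2} = - \frac{13}{2}$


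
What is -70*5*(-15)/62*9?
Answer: 23625/31 ≈ 762.10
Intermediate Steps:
-70*5*(-15)/62*9 = -(-5250)/62*9 = -70*(-75/62)*9 = (2625/31)*9 = 23625/31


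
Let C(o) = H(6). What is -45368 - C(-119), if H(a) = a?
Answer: -45374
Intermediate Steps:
C(o) = 6
-45368 - C(-119) = -45368 - 1*6 = -45368 - 6 = -45374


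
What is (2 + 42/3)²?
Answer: 256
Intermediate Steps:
(2 + 42/3)² = (2 + 42*(⅓))² = (2 + 14)² = 16² = 256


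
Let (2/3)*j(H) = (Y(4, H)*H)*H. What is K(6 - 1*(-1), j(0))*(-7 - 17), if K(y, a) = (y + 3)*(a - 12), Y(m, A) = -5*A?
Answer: 2880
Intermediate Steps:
j(H) = -15*H**3/2 (j(H) = 3*(((-5*H)*H)*H)/2 = 3*((-5*H**2)*H)/2 = 3*(-5*H**3)/2 = -15*H**3/2)
K(y, a) = (-12 + a)*(3 + y) (K(y, a) = (3 + y)*(-12 + a) = (-12 + a)*(3 + y))
K(6 - 1*(-1), j(0))*(-7 - 17) = (-36 - 12*(6 - 1*(-1)) + 3*(-15/2*0**3) + (-15/2*0**3)*(6 - 1*(-1)))*(-7 - 17) = (-36 - 12*(6 + 1) + 3*(-15/2*0) + (-15/2*0)*(6 + 1))*(-24) = (-36 - 12*7 + 3*0 + 0*7)*(-24) = (-36 - 84 + 0 + 0)*(-24) = -120*(-24) = 2880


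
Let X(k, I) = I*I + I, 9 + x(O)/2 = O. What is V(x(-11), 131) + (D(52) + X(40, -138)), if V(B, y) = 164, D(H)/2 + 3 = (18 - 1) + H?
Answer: 19202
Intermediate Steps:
x(O) = -18 + 2*O
D(H) = 28 + 2*H (D(H) = -6 + 2*((18 - 1) + H) = -6 + 2*(17 + H) = -6 + (34 + 2*H) = 28 + 2*H)
X(k, I) = I + I² (X(k, I) = I² + I = I + I²)
V(x(-11), 131) + (D(52) + X(40, -138)) = 164 + ((28 + 2*52) - 138*(1 - 138)) = 164 + ((28 + 104) - 138*(-137)) = 164 + (132 + 18906) = 164 + 19038 = 19202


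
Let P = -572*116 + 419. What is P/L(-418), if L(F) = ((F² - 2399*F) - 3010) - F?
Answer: -65933/1174914 ≈ -0.056117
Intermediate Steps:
L(F) = -3010 + F² - 2400*F (L(F) = (-3010 + F² - 2399*F) - F = -3010 + F² - 2400*F)
P = -65933 (P = -66352 + 419 = -65933)
P/L(-418) = -65933/(-3010 + (-418)² - 2400*(-418)) = -65933/(-3010 + 174724 + 1003200) = -65933/1174914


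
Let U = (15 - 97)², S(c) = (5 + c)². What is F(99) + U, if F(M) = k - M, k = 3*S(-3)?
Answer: 6637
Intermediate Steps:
k = 12 (k = 3*(5 - 3)² = 3*2² = 3*4 = 12)
F(M) = 12 - M
U = 6724 (U = (-82)² = 6724)
F(99) + U = (12 - 1*99) + 6724 = (12 - 99) + 6724 = -87 + 6724 = 6637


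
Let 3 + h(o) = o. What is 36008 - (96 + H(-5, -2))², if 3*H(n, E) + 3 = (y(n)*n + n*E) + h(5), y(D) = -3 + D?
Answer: 210503/9 ≈ 23389.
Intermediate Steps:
h(o) = -3 + o
H(n, E) = -⅓ + E*n/3 + n*(-3 + n)/3 (H(n, E) = -1 + (((-3 + n)*n + n*E) + (-3 + 5))/3 = -1 + ((n*(-3 + n) + E*n) + 2)/3 = -1 + ((E*n + n*(-3 + n)) + 2)/3 = -1 + (2 + E*n + n*(-3 + n))/3 = -1 + (⅔ + E*n/3 + n*(-3 + n)/3) = -⅓ + E*n/3 + n*(-3 + n)/3)
36008 - (96 + H(-5, -2))² = 36008 - (96 + (-⅓ + (⅓)*(-2)*(-5) + (⅓)*(-5)*(-3 - 5)))² = 36008 - (96 + (-⅓ + 10/3 + (⅓)*(-5)*(-8)))² = 36008 - (96 + (-⅓ + 10/3 + 40/3))² = 36008 - (96 + 49/3)² = 36008 - (337/3)² = 36008 - 1*113569/9 = 36008 - 113569/9 = 210503/9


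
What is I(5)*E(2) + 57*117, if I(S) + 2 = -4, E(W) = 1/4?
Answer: 13335/2 ≈ 6667.5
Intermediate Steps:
E(W) = 1/4
I(S) = -6 (I(S) = -2 - 4 = -6)
I(5)*E(2) + 57*117 = -6*1/4 + 57*117 = -3/2 + 6669 = 13335/2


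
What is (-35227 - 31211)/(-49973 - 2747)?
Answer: 33219/26360 ≈ 1.2602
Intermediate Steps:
(-35227 - 31211)/(-49973 - 2747) = -66438/(-52720) = -66438*(-1/52720) = 33219/26360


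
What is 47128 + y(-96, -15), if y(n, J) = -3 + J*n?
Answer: 48565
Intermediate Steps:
47128 + y(-96, -15) = 47128 + (-3 - 15*(-96)) = 47128 + (-3 + 1440) = 47128 + 1437 = 48565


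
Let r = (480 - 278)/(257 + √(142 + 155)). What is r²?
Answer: 338397773/540415688 - 7864971*√33/540415688 ≈ 0.54258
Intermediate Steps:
r = 202/(257 + 3*√33) (r = 202/(257 + √297) = 202/(257 + 3*√33) ≈ 0.73660)
r² = (25957/32876 - 303*√33/32876)²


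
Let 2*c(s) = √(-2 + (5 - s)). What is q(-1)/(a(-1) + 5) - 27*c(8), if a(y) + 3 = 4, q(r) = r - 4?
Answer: -⅚ - 27*I*√5/2 ≈ -0.83333 - 30.187*I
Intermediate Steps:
q(r) = -4 + r
a(y) = 1 (a(y) = -3 + 4 = 1)
c(s) = √(3 - s)/2 (c(s) = √(-2 + (5 - s))/2 = √(3 - s)/2)
q(-1)/(a(-1) + 5) - 27*c(8) = (-4 - 1)/(1 + 5) - 27*√(3 - 1*8)/2 = -5/6 - 27*√(3 - 8)/2 = -5*⅙ - 27*√(-5)/2 = -⅚ - 27*I*√5/2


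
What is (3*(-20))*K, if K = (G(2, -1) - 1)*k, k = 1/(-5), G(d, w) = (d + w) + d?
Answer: 24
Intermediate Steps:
G(d, w) = w + 2*d
k = -⅕ (k = 1*(-⅕) = -⅕ ≈ -0.20000)
K = -⅖ (K = ((-1 + 2*2) - 1)*(-⅕) = ((-1 + 4) - 1)*(-⅕) = (3 - 1)*(-⅕) = 2*(-⅕) = -⅖ ≈ -0.40000)
(3*(-20))*K = (3*(-20))*(-⅖) = -60*(-⅖) = 24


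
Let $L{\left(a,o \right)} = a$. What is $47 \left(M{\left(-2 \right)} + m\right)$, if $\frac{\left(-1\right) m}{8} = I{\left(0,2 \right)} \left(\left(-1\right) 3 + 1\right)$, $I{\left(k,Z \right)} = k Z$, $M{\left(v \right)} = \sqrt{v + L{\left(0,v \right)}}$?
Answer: $47 i \sqrt{2} \approx 66.468 i$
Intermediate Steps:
$M{\left(v \right)} = \sqrt{v}$ ($M{\left(v \right)} = \sqrt{v + 0} = \sqrt{v}$)
$I{\left(k,Z \right)} = Z k$
$m = 0$ ($m = - 8 \cdot 2 \cdot 0 \left(\left(-1\right) 3 + 1\right) = - 8 \cdot 0 \left(-3 + 1\right) = - 8 \cdot 0 \left(-2\right) = \left(-8\right) 0 = 0$)
$47 \left(M{\left(-2 \right)} + m\right) = 47 \left(\sqrt{-2} + 0\right) = 47 \left(i \sqrt{2} + 0\right) = 47 i \sqrt{2}$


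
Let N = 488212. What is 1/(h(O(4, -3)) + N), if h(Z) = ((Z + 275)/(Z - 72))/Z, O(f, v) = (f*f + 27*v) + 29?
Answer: 3888/1898168495 ≈ 2.0483e-6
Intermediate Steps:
O(f, v) = 29 + f**2 + 27*v (O(f, v) = (f**2 + 27*v) + 29 = 29 + f**2 + 27*v)
h(Z) = (275 + Z)/(Z*(-72 + Z)) (h(Z) = ((275 + Z)/(-72 + Z))/Z = (275 + Z)/(Z*(-72 + Z)))
1/(h(O(4, -3)) + N) = 1/((275 + (29 + 4**2 + 27*(-3)))/((29 + 4**2 + 27*(-3))*(-72 + (29 + 4**2 + 27*(-3)))) + 488212) = 1/((275 + (29 + 16 - 81))/((29 + 16 - 81)*(-72 + (29 + 16 - 81))) + 488212) = 1/((275 - 36)/((-36)*(-72 - 36)) + 488212) = 1/(-1/36*239/(-108) + 488212) = 1/(-1/36*(-1/108)*239 + 488212) = 1/(239/3888 + 488212) = 1/(1898168495/3888) = 3888/1898168495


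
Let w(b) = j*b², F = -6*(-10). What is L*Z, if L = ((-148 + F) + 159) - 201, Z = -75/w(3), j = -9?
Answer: -3250/27 ≈ -120.37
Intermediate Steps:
F = 60
w(b) = -9*b²
Z = 25/27 (Z = -75/((-9*3²)) = -75/((-9*9)) = -75/(-81) = -75*(-1/81) = 25/27 ≈ 0.92593)
L = -130 (L = ((-148 + 60) + 159) - 201 = (-88 + 159) - 201 = 71 - 201 = -130)
L*Z = -130*25/27 = -3250/27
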